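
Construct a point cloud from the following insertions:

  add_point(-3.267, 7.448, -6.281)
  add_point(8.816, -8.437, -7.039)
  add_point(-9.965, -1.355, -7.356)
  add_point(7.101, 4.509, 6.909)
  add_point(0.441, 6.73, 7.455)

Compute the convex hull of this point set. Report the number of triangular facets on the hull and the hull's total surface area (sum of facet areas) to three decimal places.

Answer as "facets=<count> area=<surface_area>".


5 of the 5 inputs are extreme points: [0, 1, 2, 3, 4].

Area of each hull facet:
  f1: (p4, p1, p2) → 185.7191
  f2: (p0, p1, p2) → 106.8917
  f3: (p0, p4, p2) → 77.3920
  f4: (p3, p4, p1) → 62.8877
  f5: (p3, p0, p1) → 149.5777
  f6: (p3, p0, p4) → 49.2700
Σ area = 631.738

Euler characteristic 5−9+6 = 2 ✓

facets=6 area=631.738


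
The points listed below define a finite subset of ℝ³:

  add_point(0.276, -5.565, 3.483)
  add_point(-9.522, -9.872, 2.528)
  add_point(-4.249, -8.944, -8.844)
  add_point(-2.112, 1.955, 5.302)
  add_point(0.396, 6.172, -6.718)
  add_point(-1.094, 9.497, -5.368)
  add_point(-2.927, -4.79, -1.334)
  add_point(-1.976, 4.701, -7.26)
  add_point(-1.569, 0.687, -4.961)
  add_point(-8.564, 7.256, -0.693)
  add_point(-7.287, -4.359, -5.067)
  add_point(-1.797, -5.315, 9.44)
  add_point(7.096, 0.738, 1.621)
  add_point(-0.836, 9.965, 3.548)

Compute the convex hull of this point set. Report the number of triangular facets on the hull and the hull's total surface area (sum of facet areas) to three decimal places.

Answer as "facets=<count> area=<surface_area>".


Extreme-point indices: [0, 1, 2, 4, 5, 7, 9, 10, 11, 12, 13] — 11 of 14 on the boundary.

Per-facet area ½‖(b−a)×(c−a)‖:
  f1: (p11, p13, p12) → 80.5549
  f2: (p9, p11, p1) → 93.6350
  f3: (p9, p11, p13) → 74.6987
  f4: (p0, p2, p12) → 62.5291
  f5: (p0, p11, p12) → 27.4542
  f6: (p0, p2, p1) → 63.7076
  f7: (p0, p11, p1) → 33.2311
  f8: (p10, p2, p1) → 31.7778
  f9: (p10, p9, p1) → 58.5384
  f10: (p5, p9, p13) → 35.7001
  f11: (p5, p13, p12) → 54.1519
  f12: (p7, p5, p9) → 23.3983
  f13: (p7, p10, p2) → 34.7518
  f14: (p7, p10, p9) → 50.0549
  f15: (p4, p5, p12) → 21.7456
  f16: (p4, p7, p5) → 5.4243
  f17: (p4, p2, p12) → 94.2626
  f18: (p4, p7, p2) → 14.7846
Σ area = 860.401

Check V−E+F: 11 − 27 + 18 = 2.

facets=18 area=860.401


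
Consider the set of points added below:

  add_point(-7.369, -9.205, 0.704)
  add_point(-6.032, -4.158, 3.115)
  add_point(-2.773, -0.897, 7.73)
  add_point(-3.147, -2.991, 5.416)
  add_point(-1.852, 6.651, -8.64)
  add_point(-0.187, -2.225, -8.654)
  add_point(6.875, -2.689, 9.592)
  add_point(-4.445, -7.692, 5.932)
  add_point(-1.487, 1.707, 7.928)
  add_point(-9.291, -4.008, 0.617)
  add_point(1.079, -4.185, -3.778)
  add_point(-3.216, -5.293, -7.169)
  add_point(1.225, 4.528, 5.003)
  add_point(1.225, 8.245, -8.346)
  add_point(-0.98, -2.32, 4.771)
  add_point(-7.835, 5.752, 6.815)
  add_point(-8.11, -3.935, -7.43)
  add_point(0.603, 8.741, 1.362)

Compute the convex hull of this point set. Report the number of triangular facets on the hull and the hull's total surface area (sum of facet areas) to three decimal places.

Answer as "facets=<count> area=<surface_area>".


facets=24 area=882.329

Extreme-point indices: [0, 2, 4, 5, 6, 7, 9, 10, 11, 12, 13, 15, 16, 17] — 14 of 18 on the boundary.

Facet areas (half cross-product norm):
  f1: (p12, p17, p6) → 13.5570
  f2: (p12, p15, p6) → 40.1652
  f3: (p12, p15, p17) → 26.0258
  f4: (p16, p0, p9) → 22.5289
  f5: (p16, p4, p5) → 37.0012
  f6: (p16, p15, p9) → 41.0256
  f7: (p16, p4, p15) → 97.1457
  f8: (p10, p5, p6) → 18.8837
  f9: (p10, p0, p6) → 79.0908
  f10: (p7, p0, p6) → 26.3703
  f11: (p7, p15, p9) → 47.0414
  f12: (p7, p0, p9) → 17.0957
  f13: (p13, p15, p17) → 42.4526
  f14: (p13, p4, p15) → 27.8285
  f15: (p13, p17, p6) → 66.3480
  f16: (p13, p5, p6) → 103.2835
  f17: (p13, p4, p5) → 15.0408
  f18: (p11, p10, p5) → 11.3889
  f19: (p11, p10, p0) → 27.0487
  f20: (p11, p16, p5) → 10.3959
  f21: (p11, p16, p0) → 23.8596
  f22: (p2, p15, p6) → 28.0596
  f23: (p2, p7, p6) → 35.8967
  f24: (p2, p7, p15) → 24.7943
Σ area = 882.329

Euler characteristic 14−36+24 = 2 ✓


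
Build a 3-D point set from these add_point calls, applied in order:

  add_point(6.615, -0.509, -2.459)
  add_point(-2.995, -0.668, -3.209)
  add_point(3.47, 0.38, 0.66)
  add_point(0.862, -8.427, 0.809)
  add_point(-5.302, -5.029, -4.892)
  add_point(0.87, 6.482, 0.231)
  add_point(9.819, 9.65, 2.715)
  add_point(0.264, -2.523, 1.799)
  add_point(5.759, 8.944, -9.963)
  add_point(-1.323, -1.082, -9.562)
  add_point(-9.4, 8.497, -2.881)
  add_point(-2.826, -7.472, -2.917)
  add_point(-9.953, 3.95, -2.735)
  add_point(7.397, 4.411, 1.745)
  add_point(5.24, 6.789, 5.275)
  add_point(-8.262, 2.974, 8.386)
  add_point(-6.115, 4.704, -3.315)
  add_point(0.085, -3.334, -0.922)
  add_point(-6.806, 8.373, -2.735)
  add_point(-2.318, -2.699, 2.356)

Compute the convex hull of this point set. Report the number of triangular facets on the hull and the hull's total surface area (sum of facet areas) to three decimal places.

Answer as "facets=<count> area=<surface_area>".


11 of the 20 inputs are extreme points: [0, 3, 4, 6, 8, 9, 10, 11, 12, 14, 15].

Per-facet area ½‖(b−a)×(c−a)‖:
  f1: (p10, p8, p6) → 110.6873
  f2: (p10, p15, p12) → 25.7453
  f3: (p10, p15, p6) → 120.0487
  f4: (p9, p10, p12) → 26.3726
  f5: (p9, p10, p8) → 85.3021
  f6: (p0, p3, p6) → 45.3149
  f7: (p0, p8, p6) → 66.2668
  f8: (p0, p9, p3) → 53.3553
  f9: (p0, p9, p8) → 58.4587
  f10: (p14, p3, p6) → 41.6659
  f11: (p14, p15, p6) → 14.6749
  f12: (p14, p15, p3) → 106.3399
  f13: (p4, p9, p12) → 37.5584
  f14: (p4, p15, p12) → 58.2564
  f15: (p11, p9, p3) → 21.4271
  f16: (p11, p4, p9) → 13.8766
  f17: (p11, p15, p3) → 43.0679
  f18: (p11, p4, p15) → 31.5645
Σ area = 959.983

Check V−E+F: 11 − 27 + 18 = 2.

facets=18 area=959.983


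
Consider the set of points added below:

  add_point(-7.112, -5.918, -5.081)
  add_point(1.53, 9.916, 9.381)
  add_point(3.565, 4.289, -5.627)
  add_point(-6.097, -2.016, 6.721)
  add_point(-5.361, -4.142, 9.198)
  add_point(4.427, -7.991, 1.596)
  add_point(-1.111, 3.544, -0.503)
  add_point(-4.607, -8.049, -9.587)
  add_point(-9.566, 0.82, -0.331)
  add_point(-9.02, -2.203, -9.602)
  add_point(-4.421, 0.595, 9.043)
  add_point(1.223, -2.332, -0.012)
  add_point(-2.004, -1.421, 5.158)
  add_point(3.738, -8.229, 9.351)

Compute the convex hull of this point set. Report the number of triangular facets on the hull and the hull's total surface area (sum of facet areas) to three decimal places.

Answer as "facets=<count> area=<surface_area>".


facets=16 area=930.185

Points on the hull: [0, 1, 2, 4, 5, 7, 8, 9, 10, 13] (10 of 14).

Per-facet area ½‖(b−a)×(c−a)‖:
  f1: (p13, p1, p5) → 71.1772
  f2: (p2, p1, p5) → 113.7632
  f3: (p4, p13, p1) → 78.0527
  f4: (p7, p2, p5) → 92.7160
  f5: (p7, p13, p5) → 38.9273
  f6: (p7, p4, p13) → 95.2567
  f7: (p10, p1, p8) → 57.0059
  f8: (p10, p4, p8) → 25.8135
  f9: (p10, p4, p1) → 9.8523
  f10: (p9, p7, p2) → 53.1385
  f11: (p9, p1, p8) → 63.6518
  f12: (p9, p2, p1) → 113.4574
  f13: (p0, p7, p4) → 24.8794
  f14: (p0, p9, p7) → 16.7329
  f15: (p0, p4, p8) → 49.6124
  f16: (p0, p9, p8) → 26.1475
Σ area = 930.185

Check V−E+F: 10 − 24 + 16 = 2.


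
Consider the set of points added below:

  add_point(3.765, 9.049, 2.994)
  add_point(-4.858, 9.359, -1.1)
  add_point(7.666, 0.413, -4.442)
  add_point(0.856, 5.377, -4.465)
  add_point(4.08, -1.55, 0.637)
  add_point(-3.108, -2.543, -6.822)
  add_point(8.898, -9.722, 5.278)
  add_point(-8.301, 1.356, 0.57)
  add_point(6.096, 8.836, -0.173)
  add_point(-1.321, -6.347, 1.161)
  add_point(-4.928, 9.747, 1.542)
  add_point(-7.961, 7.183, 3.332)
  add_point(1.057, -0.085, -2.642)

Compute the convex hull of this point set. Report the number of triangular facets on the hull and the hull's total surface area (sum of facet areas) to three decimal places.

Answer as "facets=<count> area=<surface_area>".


Extreme-point indices: [0, 1, 2, 3, 5, 6, 7, 8, 9, 10, 11] — 11 of 13 on the boundary.

Triangle areas on the boundary:
  f1: (p9, p5, p7) → 40.8097
  f2: (p9, p5, p6) → 40.9715
  f3: (p9, p11, p7) → 26.6888
  f4: (p9, p11, p6) → 70.4400
  f5: (p1, p5, p7) → 43.6383
  f6: (p1, p11, p7) → 18.8133
  f7: (p1, p11, p10) → 5.4735
  f8: (p1, p8, p10) → 14.6807
  f9: (p2, p5, p6) → 80.4471
  f10: (p2, p8, p6) → 63.4649
  f11: (p0, p8, p10) → 15.5093
  f12: (p0, p11, p10) → 15.8141
  f13: (p0, p8, p6) → 38.3336
  f14: (p0, p11, p6) → 115.7299
  f15: (p3, p1, p8) → 29.4014
  f16: (p3, p2, p8) → 30.6655
  f17: (p3, p1, p5) → 34.4330
  f18: (p3, p2, p5) → 38.1271
Σ area = 723.442

Euler characteristic 11−27+18 = 2 ✓

facets=18 area=723.442


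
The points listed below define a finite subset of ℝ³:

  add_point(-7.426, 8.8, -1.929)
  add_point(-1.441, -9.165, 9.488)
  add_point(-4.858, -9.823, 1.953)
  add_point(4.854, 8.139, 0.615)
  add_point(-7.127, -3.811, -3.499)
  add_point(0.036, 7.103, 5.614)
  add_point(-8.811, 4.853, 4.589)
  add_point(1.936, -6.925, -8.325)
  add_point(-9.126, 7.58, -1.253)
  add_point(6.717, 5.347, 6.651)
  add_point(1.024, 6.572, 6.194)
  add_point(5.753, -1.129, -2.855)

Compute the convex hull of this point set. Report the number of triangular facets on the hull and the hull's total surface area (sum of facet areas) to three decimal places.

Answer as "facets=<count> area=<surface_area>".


Points on the hull: [0, 1, 2, 3, 4, 5, 6, 7, 8, 9, 10, 11] (12 of 12).

Triangle areas on the boundary:
  f1: (p1, p7, p2) → 45.5448
  f2: (p4, p7, p8) → 54.3781
  f3: (p4, p7, p2) → 44.7423
  f4: (p5, p3, p9) → 21.0363
  f5: (p6, p1, p2) → 63.5128
  f6: (p6, p4, p8) → 36.8713
  f7: (p6, p4, p2) → 50.0957
  f8: (p11, p3, p9) → 34.1556
  f9: (p11, p3, p7) → 26.9839
  f10: (p11, p1, p9) → 89.9880
  f11: (p11, p1, p7) → 72.3484
  f12: (p10, p1, p9) → 47.3863
  f13: (p10, p5, p9) → 1.7051
  f14: (p10, p6, p1) → 78.9600
  f15: (p10, p6, p5) → 4.1316
  f16: (p0, p5, p3) → 37.6730
  f17: (p0, p7, p8) → 21.3083
  f18: (p0, p3, p7) → 108.8245
  f19: (p0, p6, p8) → 6.2456
  f20: (p0, p6, p5) → 34.8299
Σ area = 880.721

Check V−E+F: 12 − 30 + 20 = 2.

facets=20 area=880.721


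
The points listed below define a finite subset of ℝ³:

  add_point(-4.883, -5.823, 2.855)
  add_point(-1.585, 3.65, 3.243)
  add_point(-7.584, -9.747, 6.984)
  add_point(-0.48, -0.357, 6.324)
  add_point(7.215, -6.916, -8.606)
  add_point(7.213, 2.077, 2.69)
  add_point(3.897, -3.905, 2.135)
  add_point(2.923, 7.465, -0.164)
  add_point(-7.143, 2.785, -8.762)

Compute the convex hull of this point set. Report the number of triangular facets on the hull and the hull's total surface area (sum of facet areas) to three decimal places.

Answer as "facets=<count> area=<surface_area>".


facets=12 area=722.166

Extreme-point indices: [1, 2, 3, 4, 5, 6, 7, 8] — 8 of 9 on the boundary.

Per-facet area ½‖(b−a)×(c−a)‖:
  f1: (p8, p4, p2) → 164.1781
  f2: (p8, p7, p4) → 110.8019
  f3: (p5, p7, p4) → 53.2065
  f4: (p1, p8, p2) → 100.4120
  f5: (p1, p8, p7) → 44.7566
  f6: (p6, p4, p2) → 71.3999
  f7: (p6, p5, p2) → 31.5249
  f8: (p6, p5, p4) → 39.4005
  f9: (p3, p5, p7) → 32.6421
  f10: (p3, p1, p7) → 14.2445
  f11: (p3, p5, p2) → 33.5653
  f12: (p3, p1, p2) → 26.0343
Σ area = 722.166

Check V−E+F: 8 − 18 + 12 = 2.


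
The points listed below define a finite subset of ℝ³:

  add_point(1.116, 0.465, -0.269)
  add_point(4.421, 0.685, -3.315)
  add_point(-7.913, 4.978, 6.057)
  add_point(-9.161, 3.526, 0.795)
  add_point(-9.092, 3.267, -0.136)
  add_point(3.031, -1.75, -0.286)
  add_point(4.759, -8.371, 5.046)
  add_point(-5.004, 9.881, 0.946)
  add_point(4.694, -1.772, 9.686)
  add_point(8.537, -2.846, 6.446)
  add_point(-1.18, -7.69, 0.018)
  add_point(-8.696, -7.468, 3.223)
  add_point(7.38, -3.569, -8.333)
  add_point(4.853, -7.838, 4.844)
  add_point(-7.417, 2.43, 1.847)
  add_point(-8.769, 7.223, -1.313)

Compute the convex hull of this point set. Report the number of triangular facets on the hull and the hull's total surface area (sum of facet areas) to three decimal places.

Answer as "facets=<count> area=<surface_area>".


12 of the 16 inputs are extreme points: [1, 2, 3, 4, 6, 7, 8, 9, 10, 11, 12, 15].

Area of each hull facet:
  f1: (p15, p12, p7) → 52.3739
  f2: (p15, p2, p3) → 11.6757
  f3: (p15, p2, p7) → 18.6388
  f4: (p1, p7, p9) → 75.8347
  f5: (p1, p12, p9) → 38.7729
  f6: (p1, p12, p7) → 23.2066
  f7: (p6, p12, p9) → 48.6205
  f8: (p6, p10, p12) → 49.3098
  f9: (p8, p7, p9) → 43.6741
  f10: (p8, p2, p7) → 55.9833
  f11: (p8, p6, p9) → 17.4568
  f12: (p4, p15, p12) → 40.1784
  f13: (p4, p15, p3) → 2.0049
  f14: (p11, p6, p10) → 28.5237
  f15: (p11, p2, p3) → 31.5221
  f16: (p11, p8, p2) → 88.7718
  f17: (p11, p8, p6) → 54.8833
  f18: (p11, p4, p3) → 5.4498
  f19: (p11, p10, p12) → 25.2777
  f20: (p11, p4, p12) → 107.3083
Σ area = 819.467

Euler: V−E+F = 12−30+20 = 2.

facets=20 area=819.467


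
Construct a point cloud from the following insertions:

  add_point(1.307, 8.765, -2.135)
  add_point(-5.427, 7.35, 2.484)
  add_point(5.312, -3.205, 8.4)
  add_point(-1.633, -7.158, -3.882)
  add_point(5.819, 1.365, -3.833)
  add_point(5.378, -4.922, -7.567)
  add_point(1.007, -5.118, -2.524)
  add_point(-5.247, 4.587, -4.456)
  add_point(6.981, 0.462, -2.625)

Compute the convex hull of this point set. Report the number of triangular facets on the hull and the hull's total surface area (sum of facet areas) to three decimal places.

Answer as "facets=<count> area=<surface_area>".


facets=12 area=544.216

8 of the 9 inputs are extreme points: [0, 1, 2, 3, 4, 5, 7, 8].

Facet areas (half cross-product norm):
  f1: (p2, p3, p1) → 106.1387
  f2: (p7, p3, p1) → 43.5924
  f3: (p0, p7, p1) → 27.2614
  f4: (p0, p2, p1) → 65.3330
  f5: (p0, p2, p8) → 58.5770
  f6: (p5, p7, p3) → 50.5993
  f7: (p5, p0, p7) → 58.0938
  f8: (p5, p2, p8) → 40.8805
  f9: (p5, p2, p3) → 59.9837
  f10: (p4, p0, p8) → 6.8054
  f11: (p4, p5, p8) → 6.9660
  f12: (p4, p5, p0) → 19.9852
Σ area = 544.216

Euler: V−E+F = 8−18+12 = 2.


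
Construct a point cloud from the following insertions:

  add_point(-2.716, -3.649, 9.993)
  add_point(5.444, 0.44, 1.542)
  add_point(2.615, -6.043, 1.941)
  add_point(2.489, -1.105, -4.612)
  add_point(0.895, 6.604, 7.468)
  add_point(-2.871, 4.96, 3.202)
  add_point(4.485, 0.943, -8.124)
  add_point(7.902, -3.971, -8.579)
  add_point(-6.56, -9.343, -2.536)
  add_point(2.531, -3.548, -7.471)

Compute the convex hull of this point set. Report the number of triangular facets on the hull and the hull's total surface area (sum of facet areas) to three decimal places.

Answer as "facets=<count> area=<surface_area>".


Points on the hull: [0, 1, 2, 4, 5, 6, 7, 8, 9] (9 of 10).

Facet areas (half cross-product norm):
  f1: (p2, p7, p8) → 63.9993
  f2: (p2, p0, p8) → 53.3151
  f3: (p9, p7, p8) → 19.7824
  f4: (p9, p6, p8) → 17.4787
  f5: (p9, p6, p7) → 12.7649
  f6: (p5, p6, p8) → 100.9555
  f7: (p5, p6, p4) → 39.4471
  f8: (p5, p0, p8) → 76.1729
  f9: (p5, p0, p4) → 31.5512
  f10: (p1, p0, p4) → 51.6493
  f11: (p1, p2, p0) → 35.2156
  f12: (p1, p2, p7) → 39.0873
  f13: (p1, p6, p7) → 29.1839
  f14: (p1, p6, p4) → 39.9769
Σ area = 610.580

Euler: V−E+F = 9−21+14 = 2.

facets=14 area=610.580


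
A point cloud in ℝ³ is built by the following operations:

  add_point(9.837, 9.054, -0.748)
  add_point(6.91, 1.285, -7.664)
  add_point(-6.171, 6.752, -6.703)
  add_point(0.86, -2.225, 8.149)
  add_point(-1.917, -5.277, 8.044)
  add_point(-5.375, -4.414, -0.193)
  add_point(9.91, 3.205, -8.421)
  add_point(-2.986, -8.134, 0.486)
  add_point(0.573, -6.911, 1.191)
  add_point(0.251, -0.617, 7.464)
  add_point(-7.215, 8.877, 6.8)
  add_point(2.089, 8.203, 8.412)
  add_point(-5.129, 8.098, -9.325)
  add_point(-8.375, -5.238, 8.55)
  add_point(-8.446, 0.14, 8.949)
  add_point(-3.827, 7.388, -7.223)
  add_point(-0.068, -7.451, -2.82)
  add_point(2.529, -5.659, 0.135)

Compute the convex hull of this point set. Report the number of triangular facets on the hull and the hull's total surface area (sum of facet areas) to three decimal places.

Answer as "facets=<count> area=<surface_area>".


Points on the hull: [0, 1, 2, 3, 4, 5, 6, 7, 8, 10, 11, 12, 13, 14, 16, 17] (16 of 18).

Per-facet area ½‖(b−a)×(c−a)‖:
  f1: (p16, p5, p7) → 9.9194
  f2: (p16, p5, p12) → 51.1569
  f3: (p13, p3, p14) → 25.0631
  f4: (p13, p5, p7) → 20.7340
  f5: (p0, p12, p6) → 75.5652
  f6: (p0, p10, p12) → 129.8623
  f7: (p1, p12, p6) → 22.9103
  f8: (p1, p16, p6) → 8.0137
  f9: (p1, p16, p12) → 84.4845
  f10: (p8, p16, p7) → 7.2947
  f11: (p2, p5, p12) → 12.8549
  f12: (p2, p13, p5) → 50.9414
  f13: (p2, p13, p14) → 43.8698
  f14: (p2, p10, p14) → 61.9700
  f15: (p2, p10, p12) → 13.2801
  f16: (p11, p0, p10) → 49.3554
  f17: (p11, p0, p3) → 62.6575
  f18: (p11, p10, p14) → 42.9715
  f19: (p11, p3, p14) → 50.1530
  f20: (p4, p13, p7) → 26.3570
  f21: (p4, p8, p7) → 14.2684
  f22: (p4, p13, p3) → 9.9934
  f23: (p17, p16, p6) → 30.6553
  f24: (p17, p8, p16) → 5.0982
  f25: (p17, p0, p6) → 68.9107
  f26: (p17, p0, p3) → 71.3300
  f27: (p17, p4, p3) → 18.0130
  f28: (p17, p4, p8) → 8.0958
Σ area = 1075.779

Euler characteristic 16−42+28 = 2 ✓

facets=28 area=1075.779


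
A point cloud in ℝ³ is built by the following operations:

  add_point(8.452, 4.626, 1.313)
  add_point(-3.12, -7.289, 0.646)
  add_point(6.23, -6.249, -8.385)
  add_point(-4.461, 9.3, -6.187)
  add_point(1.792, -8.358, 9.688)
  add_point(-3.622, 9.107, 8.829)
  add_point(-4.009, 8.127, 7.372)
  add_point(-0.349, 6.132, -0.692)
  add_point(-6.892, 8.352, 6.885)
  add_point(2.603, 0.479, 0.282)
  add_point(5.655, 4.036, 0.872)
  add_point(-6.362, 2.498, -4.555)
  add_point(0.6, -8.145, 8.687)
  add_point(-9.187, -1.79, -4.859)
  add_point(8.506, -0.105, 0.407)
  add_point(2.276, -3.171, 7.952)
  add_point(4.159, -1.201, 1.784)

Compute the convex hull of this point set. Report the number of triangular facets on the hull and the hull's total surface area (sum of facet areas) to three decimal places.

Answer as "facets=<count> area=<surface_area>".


Points on the hull: [0, 1, 2, 3, 4, 5, 8, 12, 13, 14, 15] (11 of 17).

Triangle areas on the boundary:
  f1: (p2, p3, p13) → 98.6460
  f2: (p4, p2, p14) → 77.0081
  f3: (p8, p3, p13) → 78.3994
  f4: (p8, p5, p3) → 24.4556
  f5: (p8, p4, p5) → 35.3622
  f6: (p0, p5, p3) → 99.9050
  f7: (p0, p2, p14) → 18.8924
  f8: (p0, p2, p3) → 112.5086
  f9: (p0, p4, p14) → 30.4512
  f10: (p1, p2, p13) → 64.3319
  f11: (p1, p4, p2) → 64.8925
  f12: (p15, p4, p5) → 22.9134
  f13: (p15, p0, p5) → 77.1095
  f14: (p15, p0, p4) → 17.9716
  f15: (p12, p1, p13) → 25.4699
  f16: (p12, p1, p4) → 2.9638
  f17: (p12, p8, p13) → 127.4191
  f18: (p12, p8, p4) → 12.4024
Σ area = 991.103

Euler characteristic 11−27+18 = 2 ✓

facets=18 area=991.103


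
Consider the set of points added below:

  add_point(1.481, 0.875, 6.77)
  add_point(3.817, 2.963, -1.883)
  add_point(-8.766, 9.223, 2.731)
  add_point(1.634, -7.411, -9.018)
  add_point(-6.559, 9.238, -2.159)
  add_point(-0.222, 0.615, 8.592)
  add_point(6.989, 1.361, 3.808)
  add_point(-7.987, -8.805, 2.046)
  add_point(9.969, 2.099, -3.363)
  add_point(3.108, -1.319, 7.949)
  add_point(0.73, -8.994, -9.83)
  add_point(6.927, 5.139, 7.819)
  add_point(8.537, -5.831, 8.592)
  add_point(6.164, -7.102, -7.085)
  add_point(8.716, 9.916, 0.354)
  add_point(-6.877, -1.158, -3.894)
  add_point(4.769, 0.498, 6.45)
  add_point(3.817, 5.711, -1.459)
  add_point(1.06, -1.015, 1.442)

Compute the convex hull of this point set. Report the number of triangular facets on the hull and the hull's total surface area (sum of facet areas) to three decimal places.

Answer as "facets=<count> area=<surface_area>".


Hull vertices (12/19): indices [2, 3, 4, 5, 7, 8, 10, 11, 12, 13, 14, 15].

Per-facet area ½‖(b−a)×(c−a)‖:
  f1: (p7, p5, p2) → 92.5455
  f2: (p11, p5, p2) → 56.5366
  f3: (p3, p10, p8) → 2.5194
  f4: (p3, p4, p8) → 120.9351
  f5: (p3, p4, p10) → 15.4711
  f6: (p15, p7, p10) → 60.0287
  f7: (p15, p4, p10) → 47.9505
  f8: (p15, p7, p2) → 57.6760
  f9: (p15, p4, p2) → 28.0276
  f10: (p14, p4, p8) → 67.7226
  f11: (p14, p4, p2) → 40.1605
  f12: (p14, p11, p2) → 75.4090
  f13: (p12, p14, p8) → 62.5521
  f14: (p12, p14, p11) → 41.9547
  f15: (p12, p7, p10) → 128.6142
  f16: (p12, p7, p5) → 75.2344
  f17: (p12, p11, p5) → 43.0597
  f18: (p13, p10, p8) → 23.7656
  f19: (p13, p12, p8) → 74.7253
  f20: (p13, p12, p10) → 41.4746
Σ area = 1156.363

Euler: V−E+F = 12−30+20 = 2.

facets=20 area=1156.363


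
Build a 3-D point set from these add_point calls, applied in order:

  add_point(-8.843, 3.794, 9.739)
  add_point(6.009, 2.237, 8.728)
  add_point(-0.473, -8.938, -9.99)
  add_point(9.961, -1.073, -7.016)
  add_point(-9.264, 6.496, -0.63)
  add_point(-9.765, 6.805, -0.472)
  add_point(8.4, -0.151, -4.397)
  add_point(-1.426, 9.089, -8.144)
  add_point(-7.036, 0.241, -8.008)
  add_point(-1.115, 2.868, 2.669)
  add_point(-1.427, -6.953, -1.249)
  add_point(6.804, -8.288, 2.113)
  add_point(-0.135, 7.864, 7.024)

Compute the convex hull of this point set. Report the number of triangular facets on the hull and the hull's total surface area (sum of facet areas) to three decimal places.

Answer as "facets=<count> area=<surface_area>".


facets=16 area=1096.161

Extreme-point indices: [0, 1, 2, 3, 5, 7, 8, 10, 11, 12] — 10 of 13 on the boundary.

Per-facet area ½‖(b−a)×(c−a)‖:
  f1: (p11, p2, p3) → 74.4848
  f2: (p7, p2, p3) → 100.3389
  f3: (p10, p0, p2) → 45.2089
  f4: (p10, p11, p2) → 39.4069
  f5: (p10, p11, p0) → 74.2688
  f6: (p8, p7, p5) → 50.0982
  f7: (p8, p7, p2) → 55.8159
  f8: (p8, p0, p5) → 48.1291
  f9: (p8, p0, p2) → 96.2829
  f10: (p1, p11, p3) → 74.8083
  f11: (p1, p11, p0) → 91.5761
  f12: (p12, p1, p0) → 40.4350
  f13: (p12, p0, p5) → 50.9180
  f14: (p12, p7, p5) → 69.6653
  f15: (p12, p7, p3) → 114.7448
  f16: (p12, p1, p3) → 69.9791
Σ area = 1096.161

Euler: V−E+F = 10−24+16 = 2.


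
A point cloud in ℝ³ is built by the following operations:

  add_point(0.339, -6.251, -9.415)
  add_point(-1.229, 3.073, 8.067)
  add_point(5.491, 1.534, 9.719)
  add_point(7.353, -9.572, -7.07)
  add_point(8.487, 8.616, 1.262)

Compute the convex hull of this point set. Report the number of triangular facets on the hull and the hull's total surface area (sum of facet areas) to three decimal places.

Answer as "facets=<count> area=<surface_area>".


Hull vertices (5/5): indices [0, 1, 2, 3, 4].

Area of each hull facet:
  f1: (p0, p4, p1) → 123.3997
  f2: (p0, p3, p1) → 80.5624
  f3: (p0, p3, p4) → 79.5393
  f4: (p2, p4, p1) → 40.4462
  f5: (p2, p3, p1) → 71.6505
  f6: (p2, p3, p4) → 110.2794
Σ area = 505.877

Euler characteristic 5−9+6 = 2 ✓

facets=6 area=505.877


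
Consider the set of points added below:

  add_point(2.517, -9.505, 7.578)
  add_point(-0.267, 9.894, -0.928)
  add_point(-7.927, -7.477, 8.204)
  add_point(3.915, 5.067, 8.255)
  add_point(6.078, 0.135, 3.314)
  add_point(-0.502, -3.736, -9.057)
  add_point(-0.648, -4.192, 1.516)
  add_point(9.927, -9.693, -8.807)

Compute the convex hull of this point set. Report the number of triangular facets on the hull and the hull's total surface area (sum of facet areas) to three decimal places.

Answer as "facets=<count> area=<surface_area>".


Points on the hull: [0, 1, 2, 3, 4, 5, 7] (7 of 8).

Per-facet area ½‖(b−a)×(c−a)‖:
  f1: (p3, p1, p2) → 96.3349
  f2: (p5, p7, p2) → 112.2366
  f3: (p5, p1, p2) → 145.6012
  f4: (p5, p1, p7) → 87.2777
  f5: (p0, p7, p2) → 85.1245
  f6: (p0, p3, p2) → 77.7110
  f7: (p4, p0, p7) → 88.1998
  f8: (p4, p0, p3) → 39.5604
  f9: (p4, p1, p7) → 93.4091
  f10: (p4, p3, p1) → 40.3935
Σ area = 865.849

Euler: V−E+F = 7−15+10 = 2.

facets=10 area=865.849


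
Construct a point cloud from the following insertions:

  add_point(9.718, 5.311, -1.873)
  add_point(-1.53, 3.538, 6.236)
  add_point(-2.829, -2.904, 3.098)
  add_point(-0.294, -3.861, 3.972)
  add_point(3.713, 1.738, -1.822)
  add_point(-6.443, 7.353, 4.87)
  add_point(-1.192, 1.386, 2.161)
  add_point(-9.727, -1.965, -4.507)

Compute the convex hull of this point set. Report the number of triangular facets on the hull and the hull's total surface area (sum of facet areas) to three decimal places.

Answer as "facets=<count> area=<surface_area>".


Hull vertices (7/8): indices [0, 1, 2, 3, 4, 5, 7].

Per-facet area ½‖(b−a)×(c−a)‖:
  f1: (p5, p0, p7) → 119.1810
  f2: (p1, p5, p0) → 40.3899
  f3: (p1, p3, p0) → 53.9256
  f4: (p4, p0, p7) → 16.1484
  f5: (p4, p3, p7) → 56.6489
  f6: (p4, p3, p0) → 22.2816
  f7: (p2, p5, p7) → 55.8145
  f8: (p2, p3, p7) → 7.6660
  f9: (p2, p1, p5) → 22.1219
  f10: (p2, p1, p3) → 10.3667
Σ area = 404.544

Euler characteristic 7−15+10 = 2 ✓

facets=10 area=404.544


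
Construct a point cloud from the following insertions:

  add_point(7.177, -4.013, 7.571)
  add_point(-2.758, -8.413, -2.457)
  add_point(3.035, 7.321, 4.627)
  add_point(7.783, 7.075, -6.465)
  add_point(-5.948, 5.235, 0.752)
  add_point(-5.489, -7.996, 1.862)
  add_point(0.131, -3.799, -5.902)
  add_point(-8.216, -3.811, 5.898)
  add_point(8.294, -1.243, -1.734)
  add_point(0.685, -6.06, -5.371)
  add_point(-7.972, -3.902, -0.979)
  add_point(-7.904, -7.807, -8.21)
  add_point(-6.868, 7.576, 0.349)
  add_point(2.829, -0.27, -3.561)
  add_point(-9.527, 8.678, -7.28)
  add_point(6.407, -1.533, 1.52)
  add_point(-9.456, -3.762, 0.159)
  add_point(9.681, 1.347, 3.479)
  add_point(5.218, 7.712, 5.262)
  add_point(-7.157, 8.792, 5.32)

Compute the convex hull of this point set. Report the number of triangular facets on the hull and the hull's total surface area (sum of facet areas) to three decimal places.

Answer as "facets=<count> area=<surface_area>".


Extreme-point indices: [0, 1, 3, 5, 7, 8, 9, 11, 14, 16, 17, 18, 19] — 13 of 20 on the boundary.

Area of each hull facet:
  f1: (p3, p11, p14) → 141.8414
  f2: (p16, p11, p14) → 68.0424
  f3: (p16, p19, p14) → 80.5994
  f4: (p8, p3, p17) → 28.6078
  f5: (p18, p3, p17) → 44.3465
  f6: (p18, p19, p14) → 78.3522
  f7: (p18, p3, p14) → 103.0543
  f8: (p0, p18, p17) → 27.5985
  f9: (p0, p18, p19) → 72.9326
  f10: (p0, p8, p17) → 21.4301
  f11: (p9, p3, p11) → 55.8866
  f12: (p9, p8, p3) → 45.5588
  f13: (p9, p1, p11) → 19.6933
  f14: (p9, p0, p8) → 47.0762
  f15: (p9, p0, p1) → 36.8214
  f16: (p7, p16, p11) → 15.4467
  f17: (p7, p16, p19) → 37.1461
  f18: (p7, p0, p19) → 97.8158
  f19: (p5, p1, p11) → 19.1352
  f20: (p5, p7, p11) → 28.8030
  f21: (p5, p0, p1) → 36.8181
  f22: (p5, p7, p0) → 46.3349
Σ area = 1153.341

Check V−E+F: 13 − 33 + 22 = 2.

facets=22 area=1153.341


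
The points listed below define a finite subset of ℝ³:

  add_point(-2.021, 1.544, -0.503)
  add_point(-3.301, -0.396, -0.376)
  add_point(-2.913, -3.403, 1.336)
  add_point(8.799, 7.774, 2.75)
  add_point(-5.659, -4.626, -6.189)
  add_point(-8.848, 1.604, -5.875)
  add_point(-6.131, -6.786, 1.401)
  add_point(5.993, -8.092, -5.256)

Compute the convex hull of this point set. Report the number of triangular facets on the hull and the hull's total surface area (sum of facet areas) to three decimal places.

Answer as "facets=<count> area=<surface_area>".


facets=8 area=494.399

6 of the 8 inputs are extreme points: [0, 3, 4, 5, 6, 7].

Facet areas (half cross-product norm):
  f1: (p7, p3, p5) → 150.2935
  f2: (p4, p7, p5) → 31.1395
  f3: (p6, p4, p5) → 27.2757
  f4: (p6, p7, p3) → 123.3677
  f5: (p6, p4, p7) → 47.9793
  f6: (p0, p3, p5) → 32.7408
  f7: (p0, p6, p5) → 40.2643
  f8: (p0, p6, p3) → 41.3382
Σ area = 494.399

Euler: V−E+F = 6−12+8 = 2.


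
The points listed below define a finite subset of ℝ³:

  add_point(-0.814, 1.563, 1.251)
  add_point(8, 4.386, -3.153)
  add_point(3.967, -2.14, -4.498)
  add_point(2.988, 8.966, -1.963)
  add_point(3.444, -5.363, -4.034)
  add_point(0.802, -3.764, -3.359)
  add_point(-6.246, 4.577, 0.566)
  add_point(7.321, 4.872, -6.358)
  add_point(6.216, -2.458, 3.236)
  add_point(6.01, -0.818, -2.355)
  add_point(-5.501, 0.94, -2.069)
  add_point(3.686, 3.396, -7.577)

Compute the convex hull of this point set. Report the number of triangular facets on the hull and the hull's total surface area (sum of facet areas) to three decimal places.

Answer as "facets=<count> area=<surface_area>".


Points on the hull: [1, 3, 4, 5, 6, 7, 8, 9, 10, 11] (10 of 12).

Area of each hull facet:
  f1: (p9, p8, p1) → 15.1524
  f2: (p9, p8, p4) → 15.9353
  f3: (p3, p11, p6) → 41.7645
  f4: (p3, p8, p6) → 66.1624
  f5: (p3, p8, p1) → 32.0042
  f6: (p10, p11, p6) → 24.2317
  f7: (p10, p8, p6) → 30.0728
  f8: (p7, p11, p4) → 18.8260
  f9: (p7, p9, p1) → 9.1315
  f10: (p7, p9, p4) → 15.8127
  f11: (p7, p3, p1) → 11.3785
  f12: (p7, p3, p11) → 15.0570
  f13: (p5, p11, p4) → 13.8943
  f14: (p5, p10, p11) → 34.6899
  f15: (p5, p8, p4) → 13.0794
  f16: (p5, p10, p8) → 32.9913
Σ area = 390.184

Euler characteristic 10−24+16 = 2 ✓

facets=16 area=390.184


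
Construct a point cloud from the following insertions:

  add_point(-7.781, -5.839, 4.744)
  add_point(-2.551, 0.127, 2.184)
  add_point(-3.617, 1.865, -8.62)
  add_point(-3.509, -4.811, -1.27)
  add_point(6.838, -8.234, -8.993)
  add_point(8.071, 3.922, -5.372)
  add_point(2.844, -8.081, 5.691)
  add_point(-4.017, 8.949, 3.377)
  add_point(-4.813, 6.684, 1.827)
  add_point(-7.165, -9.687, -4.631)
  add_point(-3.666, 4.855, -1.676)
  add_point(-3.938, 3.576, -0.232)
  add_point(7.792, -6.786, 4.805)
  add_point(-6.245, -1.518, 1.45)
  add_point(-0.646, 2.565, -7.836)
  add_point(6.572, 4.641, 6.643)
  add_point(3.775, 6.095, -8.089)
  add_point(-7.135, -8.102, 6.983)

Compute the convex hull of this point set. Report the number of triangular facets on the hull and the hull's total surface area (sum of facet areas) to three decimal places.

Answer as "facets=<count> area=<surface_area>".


Points on the hull: [0, 2, 4, 5, 6, 7, 8, 9, 12, 15, 16, 17] (12 of 18).

Per-facet area ½‖(b−a)×(c−a)‖:
  f1: (p8, p7, p0) → 13.5589
  f2: (p8, p9, p0) → 66.3112
  f3: (p12, p15, p5) → 68.7290
  f4: (p2, p8, p9) → 73.4380
  f5: (p2, p8, p7) → 10.1053
  f6: (p17, p7, p0) → 18.1263
  f7: (p17, p15, p7) → 101.9584
  f8: (p17, p9, p0) → 15.3817
  f9: (p4, p12, p5) → 81.6725
  f10: (p4, p2, p9) → 83.8826
  f11: (p16, p2, p7) → 57.0789
  f12: (p16, p15, p5) → 31.1801
  f13: (p16, p15, p7) → 79.1002
  f14: (p16, p4, p5) → 34.7695
  f15: (p16, p4, p2) → 59.6133
  f16: (p6, p12, p15) → 29.9941
  f17: (p6, p17, p15) → 64.3680
  f18: (p6, p17, p9) → 58.5156
  f19: (p6, p4, p9) → 94.8233
  f20: (p6, p4, p12) → 35.9833
Σ area = 1078.590

Euler characteristic 12−30+20 = 2 ✓

facets=20 area=1078.590


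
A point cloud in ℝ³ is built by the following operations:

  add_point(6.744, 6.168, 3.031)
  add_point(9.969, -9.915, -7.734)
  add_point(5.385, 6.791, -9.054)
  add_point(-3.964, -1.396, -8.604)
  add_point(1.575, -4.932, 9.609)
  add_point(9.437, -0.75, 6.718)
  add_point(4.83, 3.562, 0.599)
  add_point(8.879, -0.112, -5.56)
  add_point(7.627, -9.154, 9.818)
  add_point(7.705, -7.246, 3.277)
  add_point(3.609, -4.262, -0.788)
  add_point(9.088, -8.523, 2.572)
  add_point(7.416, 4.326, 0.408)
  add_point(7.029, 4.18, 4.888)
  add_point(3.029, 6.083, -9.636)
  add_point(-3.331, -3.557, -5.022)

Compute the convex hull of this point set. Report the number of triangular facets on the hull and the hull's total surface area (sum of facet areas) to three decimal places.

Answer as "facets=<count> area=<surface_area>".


facets=22 area=857.990

Points on the hull: [0, 1, 2, 3, 4, 5, 7, 8, 11, 12, 13, 14, 15] (13 of 16).

Area of each hull facet:
  f1: (p14, p1, p3) → 82.5337
  f2: (p14, p2, p1) → 21.9599
  f3: (p14, p0, p3) → 67.5857
  f4: (p14, p0, p2) → 14.5920
  f5: (p15, p1, p3) → 31.0927
  f6: (p15, p8, p1) → 126.0852
  f7: (p12, p0, p2) → 13.3403
  f8: (p4, p15, p8) → 53.8376
  f9: (p4, p0, p3) → 117.7065
  f10: (p4, p15, p3) → 14.8009
  f11: (p7, p2, p1) → 28.5957
  f12: (p7, p12, p2) → 31.2996
  f13: (p5, p12, p0) → 13.3511
  f14: (p5, p4, p8) → 31.2942
  f15: (p5, p7, p12) → 31.0417
  f16: (p5, p7, p1) → 61.3565
  f17: (p13, p4, p0) → 9.6053
  f18: (p13, p5, p0) → 3.7907
  f19: (p13, p5, p4) → 26.8500
  f20: (p11, p8, p1) → 9.4491
  f21: (p11, p5, p1) → 37.5246
  f22: (p11, p5, p8) → 30.2968
Σ area = 857.990

Euler: V−E+F = 13−33+22 = 2.


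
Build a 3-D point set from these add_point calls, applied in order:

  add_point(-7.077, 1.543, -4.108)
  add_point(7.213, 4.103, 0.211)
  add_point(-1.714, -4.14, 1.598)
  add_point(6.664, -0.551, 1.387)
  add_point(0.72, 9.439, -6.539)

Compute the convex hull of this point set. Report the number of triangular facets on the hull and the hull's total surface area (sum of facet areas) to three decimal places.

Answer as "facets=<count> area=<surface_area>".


Hull vertices (5/5): indices [0, 1, 2, 3, 4].

Facet areas (half cross-product norm):
  f1: (p2, p1, p0) → 59.0638
  f2: (p4, p1, p0) → 61.0987
  f3: (p3, p2, p0) → 42.5345
  f4: (p3, p4, p0) → 75.6011
  f5: (p3, p2, p1) → 19.2083
  f6: (p3, p4, p1) → 21.5604
Σ area = 279.067

Euler: V−E+F = 5−9+6 = 2.

facets=6 area=279.067


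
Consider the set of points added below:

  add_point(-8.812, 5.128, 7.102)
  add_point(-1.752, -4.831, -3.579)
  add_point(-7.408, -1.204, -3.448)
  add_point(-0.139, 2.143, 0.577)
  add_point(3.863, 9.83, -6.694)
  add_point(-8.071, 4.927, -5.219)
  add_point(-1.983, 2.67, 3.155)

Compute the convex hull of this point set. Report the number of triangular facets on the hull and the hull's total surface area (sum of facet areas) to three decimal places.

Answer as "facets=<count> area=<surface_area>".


Extreme-point indices: [0, 1, 2, 3, 4, 5, 6] — 7 of 7 on the boundary.

Area of each hull facet:
  f1: (p2, p1, p0) → 38.3533
  f2: (p5, p4, p0) → 79.0915
  f3: (p5, p2, p0) → 38.3065
  f4: (p5, p1, p4) → 75.1863
  f5: (p5, p2, p1) → 17.2902
  f6: (p6, p4, p0) → 46.6578
  f7: (p6, p1, p0) → 34.5262
  f8: (p3, p1, p4) → 44.3756
  f9: (p3, p6, p4) → 14.4394
  f10: (p3, p6, p1) → 12.0105
Σ area = 400.237

Check V−E+F: 7 − 15 + 10 = 2.

facets=10 area=400.237


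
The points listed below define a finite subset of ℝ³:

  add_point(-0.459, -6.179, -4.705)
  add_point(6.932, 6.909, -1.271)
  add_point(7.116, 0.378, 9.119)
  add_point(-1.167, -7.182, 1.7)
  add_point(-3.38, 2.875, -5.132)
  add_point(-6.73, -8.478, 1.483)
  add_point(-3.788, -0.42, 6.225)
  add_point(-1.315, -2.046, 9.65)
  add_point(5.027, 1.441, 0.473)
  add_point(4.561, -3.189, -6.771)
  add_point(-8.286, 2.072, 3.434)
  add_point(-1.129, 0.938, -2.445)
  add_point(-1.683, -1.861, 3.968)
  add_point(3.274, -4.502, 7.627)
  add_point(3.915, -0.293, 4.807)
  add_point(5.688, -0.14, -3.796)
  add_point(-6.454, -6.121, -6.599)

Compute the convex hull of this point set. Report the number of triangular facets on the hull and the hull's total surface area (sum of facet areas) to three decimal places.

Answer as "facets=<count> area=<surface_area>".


12 of the 17 inputs are extreme points: [0, 1, 2, 3, 4, 5, 7, 9, 10, 13, 15, 16].

Triangle areas on the boundary:
  f1: (p1, p2, p10) → 94.4882
  f2: (p7, p2, p10) → 38.6600
  f3: (p7, p5, p10) → 51.1561
  f4: (p16, p5, p10) → 45.4523
  f5: (p15, p9, p2) → 19.6982
  f6: (p15, p1, p2) → 45.5398
  f7: (p15, p1, p9) → 6.9662
  f8: (p4, p1, p9) → 53.5890
  f9: (p4, p16, p9) → 45.8986
  f10: (p4, p1, p10) → 57.1364
  f11: (p4, p16, p10) → 47.3851
  f12: (p13, p7, p5) → 32.5138
  f13: (p13, p3, p5) → 17.0200
  f14: (p13, p7, p2) → 17.7864
  f15: (p13, p9, p2) → 46.0802
  f16: (p13, p3, p9) → 42.6554
  f17: (p0, p16, p9) → 14.5076
  f18: (p0, p3, p9) → 17.6217
  f19: (p0, p16, p5) → 25.5664
  f20: (p0, p3, p5) → 18.5394
Σ area = 738.261

Check V−E+F: 12 − 30 + 20 = 2.

facets=20 area=738.261


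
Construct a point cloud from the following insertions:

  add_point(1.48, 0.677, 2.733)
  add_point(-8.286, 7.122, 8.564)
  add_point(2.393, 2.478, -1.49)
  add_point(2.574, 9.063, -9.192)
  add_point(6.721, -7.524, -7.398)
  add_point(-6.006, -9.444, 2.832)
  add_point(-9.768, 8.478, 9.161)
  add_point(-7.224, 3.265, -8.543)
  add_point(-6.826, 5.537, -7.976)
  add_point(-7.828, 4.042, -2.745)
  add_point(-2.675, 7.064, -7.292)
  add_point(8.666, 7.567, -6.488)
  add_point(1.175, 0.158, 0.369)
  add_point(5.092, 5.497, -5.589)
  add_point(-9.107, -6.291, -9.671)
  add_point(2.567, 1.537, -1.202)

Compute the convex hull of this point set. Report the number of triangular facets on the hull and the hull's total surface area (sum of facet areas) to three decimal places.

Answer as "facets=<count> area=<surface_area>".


facets=16 area=1091.464

Points on the hull: [0, 1, 3, 4, 5, 6, 7, 8, 11, 14] (10 of 16).

Per-facet area ½‖(b−a)×(c−a)‖:
  f1: (p14, p5, p6) → 128.3623
  f2: (p3, p11, p6) → 74.5515
  f3: (p3, p8, p6) → 87.1078
  f4: (p1, p11, p6) → 16.8462
  f5: (p1, p0, p11) → 79.2858
  f6: (p1, p5, p6) → 11.3563
  f7: (p1, p0, p5) → 82.1822
  f8: (p4, p0, p11) → 87.7215
  f9: (p4, p0, p5) → 85.8049
  f10: (p4, p14, p5) → 98.2534
  f11: (p4, p3, p11) → 51.8979
  f12: (p4, p3, p14) → 130.2761
  f13: (p7, p3, p14) → 42.2915
  f14: (p7, p3, p8) → 10.6609
  f15: (p7, p14, p6) → 85.3553
  f16: (p7, p8, p6) → 19.5105
Σ area = 1091.464

Check V−E+F: 10 − 24 + 16 = 2.


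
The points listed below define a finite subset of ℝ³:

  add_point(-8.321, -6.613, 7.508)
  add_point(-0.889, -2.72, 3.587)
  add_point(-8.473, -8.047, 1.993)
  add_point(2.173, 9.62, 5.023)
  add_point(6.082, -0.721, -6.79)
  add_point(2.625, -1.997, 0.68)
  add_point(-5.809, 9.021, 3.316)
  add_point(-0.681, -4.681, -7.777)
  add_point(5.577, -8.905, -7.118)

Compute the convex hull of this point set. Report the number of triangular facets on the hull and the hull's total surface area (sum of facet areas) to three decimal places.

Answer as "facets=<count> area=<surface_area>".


Points on the hull: [0, 1, 2, 3, 4, 5, 6, 7, 8] (9 of 9).

Triangle areas on the boundary:
  f1: (p8, p3, p4) → 50.3478
  f2: (p6, p3, p4) → 66.1641
  f3: (p0, p8, p2) → 40.9305
  f4: (p0, p6, p2) → 46.6861
  f5: (p0, p6, p3) → 66.1001
  f6: (p7, p6, p2) → 107.2555
  f7: (p7, p6, p4) → 70.8886
  f8: (p7, p8, p2) → 46.9867
  f9: (p7, p8, p4) → 26.9025
  f10: (p5, p8, p3) → 34.3836
  f11: (p1, p0, p8) → 55.5548
  f12: (p1, p5, p8) → 20.6951
  f13: (p1, p0, p3) → 49.4828
  f14: (p1, p5, p3) → 28.5051
Σ area = 710.883

Euler characteristic 9−21+14 = 2 ✓

facets=14 area=710.883


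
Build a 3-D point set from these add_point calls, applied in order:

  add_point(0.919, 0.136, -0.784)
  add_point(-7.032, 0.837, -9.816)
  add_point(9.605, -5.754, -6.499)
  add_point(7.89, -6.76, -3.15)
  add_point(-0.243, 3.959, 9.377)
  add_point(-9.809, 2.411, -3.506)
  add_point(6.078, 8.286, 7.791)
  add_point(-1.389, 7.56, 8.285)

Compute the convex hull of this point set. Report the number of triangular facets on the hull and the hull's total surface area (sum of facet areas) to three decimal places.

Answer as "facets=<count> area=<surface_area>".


facets=10 area=684.240

Hull vertices (7/8): indices [1, 2, 3, 4, 5, 6, 7].

Area of each hull facet:
  f1: (p1, p6, p2) → 177.6761
  f2: (p3, p4, p5) → 139.4582
  f3: (p3, p1, p5) → 63.4706
  f4: (p3, p1, p2) → 35.0286
  f5: (p3, p6, p2) → 34.2558
  f6: (p3, p4, p6) → 70.8196
  f7: (p7, p4, p5) → 30.1766
  f8: (p7, p4, p6) → 14.5383
  f9: (p7, p1, p5) → 45.6275
  f10: (p7, p1, p6) → 73.1884
Σ area = 684.240

Check V−E+F: 7 − 15 + 10 = 2.
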